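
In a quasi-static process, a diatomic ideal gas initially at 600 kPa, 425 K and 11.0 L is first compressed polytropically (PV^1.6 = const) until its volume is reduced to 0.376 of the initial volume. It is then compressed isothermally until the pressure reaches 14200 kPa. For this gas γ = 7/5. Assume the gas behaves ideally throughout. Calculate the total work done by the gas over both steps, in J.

-27800 J

n = P₁V₁/(RT₁) = 600×11.0/(8.314×425) = 1.87 mol.
Step 1 — Polytropic n=1.6: T₂ = T₁(V₁/V₂)^(n−1) = 425×(2.66)^0.60 = 764 K; P₂ = P₁(V₁/V₂)^n = 2870 kPa.
W = (P₁V₁−P₂V₂)/(n−1) = (600×11.0−2870×4.14)/0.60 = -8780 J.
ΔU = nCvΔT = 1.87×20.8×(764−425) = 13200 J.
Q = ΔU + W = 4390 J.
State after step 1: P = 2870 kPa, V = 4.14 L, T = 764 K.
Step 2 — Isothermal: T stays 764 K; PV = const ⇒ V₂ = 0.836 L, P₂ = 14200 kPa.
ΔU = 0 (ideal gas, T constant).
W = nRT ln(V₂/V₁) = 1.87×8.314×764×ln(0.202) = -19000 J.
Q = ΔU + W = -19000 J.
Net over both steps: W = -27800 J, Q = -14600 J, ΔU = 13200 J.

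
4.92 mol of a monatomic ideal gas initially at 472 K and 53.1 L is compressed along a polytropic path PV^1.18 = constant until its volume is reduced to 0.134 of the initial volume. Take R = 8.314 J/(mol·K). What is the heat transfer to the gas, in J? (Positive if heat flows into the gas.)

P₁ = nRT₁/V₁ = 4.92×8.314×472/53.1 = 364 kPa.
Polytropic n=1.18: T₂ = T₁(V₁/V₂)^(n−1) = 472×(7.46)^0.18 = 678 K; P₂ = P₁(V₁/V₂)^n = 3900 kPa.
W = (P₁V₁−P₂V₂)/(n−1) = (364×53.1−3900×7.12)/0.18 = -46800 J.
ΔU = nCvΔT = 4.92×12.5×(678−472) = 12600 J.
Q = ΔU + W = -34100 J.

-34100 J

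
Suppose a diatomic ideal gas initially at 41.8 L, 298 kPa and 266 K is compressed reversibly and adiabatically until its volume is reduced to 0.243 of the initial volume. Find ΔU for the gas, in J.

n = P₁V₁/(RT₁) = 298×41.8/(8.314×266) = 5.63 mol.
Adiabatic: TV^(γ−1) = const ⇒ T₂ = 266×(4.12)^0.400 = 468 K; PV^γ = const ⇒ P₂ = 2160 kPa.
For an ideal gas ΔU = nCvΔT with Cv = (5/2)R = 20.8 J/(mol·K).
ΔU = 5.63×20.8×(468−266) = 23700 J.

23700 J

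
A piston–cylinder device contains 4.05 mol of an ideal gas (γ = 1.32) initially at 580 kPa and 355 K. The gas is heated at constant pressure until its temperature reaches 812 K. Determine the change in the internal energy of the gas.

48100 J

V₁ = nRT₁/P₁ = 4.05×8.314×355/580 = 20.6 L.
Isobaric: P stays 580 kPa; V/T = const ⇒ T₂ = 812 K, V₂ = 47.1 L.
For an ideal gas ΔU = nCvΔT with Cv = R/(γ−1) = 26.0 J/(mol·K).
ΔU = 4.05×26.0×(812−355) = 48100 J.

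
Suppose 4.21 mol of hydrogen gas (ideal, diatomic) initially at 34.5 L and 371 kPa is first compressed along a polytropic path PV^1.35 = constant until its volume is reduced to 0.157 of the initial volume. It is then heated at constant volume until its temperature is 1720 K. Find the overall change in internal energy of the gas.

T₁ = P₁V₁/(nR) = 371×34.5/(4.21×8.314) = 366 K.
Step 1 — Polytropic n=1.35: T₂ = T₁(V₁/V₂)^(n−1) = 366×(6.37)^0.35 = 699 K; P₂ = P₁(V₁/V₂)^n = 4520 kPa.
W = (P₁V₁−P₂V₂)/(n−1) = (371×34.5−4520×5.42)/0.35 = -33300 J.
ΔU = nCvΔT = 4.21×20.8×(699−366) = 29200 J.
Q = ΔU + W = -4170 J.
State after step 1: P = 4520 kPa, V = 5.42 L, T = 699 K.
Step 2 — Isochoric: V stays 5.42 L; P/T = const ⇒ T₂ = 1720 K, P₂ = 11100 kPa.
W = 0 (no volume change).
ΔU = nCvΔT = 4.21×20.8×(1720−699) = 89300 J.
Q = ΔU = 89300 J.
Net over both steps: W = -33300 J, Q = 85200 J, ΔU = 119000 J.

119000 J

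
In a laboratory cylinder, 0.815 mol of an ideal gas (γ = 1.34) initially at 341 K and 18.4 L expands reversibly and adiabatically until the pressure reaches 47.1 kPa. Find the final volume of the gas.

P₁ = nRT₁/V₁ = 0.815×8.314×341/18.4 = 126 kPa.
Adiabatic: T₂/T₁ = (P₂/P₁)^((γ−1)/γ) ⇒ T₂ = 341×(0.375)^0.254 = 266 K; V₂ = 38.3 L.

38.3 L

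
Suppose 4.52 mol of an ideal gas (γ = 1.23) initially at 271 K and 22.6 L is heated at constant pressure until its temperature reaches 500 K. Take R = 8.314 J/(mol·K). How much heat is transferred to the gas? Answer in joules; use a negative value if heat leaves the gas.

46000 J

P₁ = nRT₁/V₁ = 4.52×8.314×271/22.6 = 451 kPa.
Isobaric: P stays 451 kPa; V/T = const ⇒ T₂ = 500 K, V₂ = 41.7 L.
W = PΔV = 451×(41.7−22.6) kPa·L = 8610 J.
ΔU = nCvΔT = 4.52×36.1×(500−271) = 37400 J.
Q = ΔU + W = nCpΔT = 46000 J.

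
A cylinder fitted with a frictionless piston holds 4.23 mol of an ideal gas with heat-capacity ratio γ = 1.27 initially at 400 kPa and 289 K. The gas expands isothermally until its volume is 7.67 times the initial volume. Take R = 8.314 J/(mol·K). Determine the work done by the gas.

20700 J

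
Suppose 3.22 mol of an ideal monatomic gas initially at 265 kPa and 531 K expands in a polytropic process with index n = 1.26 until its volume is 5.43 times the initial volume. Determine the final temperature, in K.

V₁ = nRT₁/P₁ = 3.22×8.314×531/265 = 53.6 L.
Polytropic n=1.26: T₂ = T₁(V₁/V₂)^(n−1) = 531×(0.184)^0.26 = 342 K; P₂ = P₁(V₁/V₂)^n = 31.4 kPa.

342 K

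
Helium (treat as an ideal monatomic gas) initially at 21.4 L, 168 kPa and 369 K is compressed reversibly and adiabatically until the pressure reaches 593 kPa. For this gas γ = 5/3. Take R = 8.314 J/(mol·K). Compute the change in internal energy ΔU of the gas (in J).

3540 J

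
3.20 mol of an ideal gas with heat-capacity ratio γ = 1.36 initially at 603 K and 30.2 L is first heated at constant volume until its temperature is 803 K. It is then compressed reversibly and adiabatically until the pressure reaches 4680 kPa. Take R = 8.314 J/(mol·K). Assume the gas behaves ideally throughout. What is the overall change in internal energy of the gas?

P₁ = nRT₁/V₁ = 3.20×8.314×603/30.2 = 531 kPa.
Step 1 — Isochoric: V stays 30.2 L; P/T = const ⇒ T₂ = 803 K, P₂ = 707 kPa.
W = 0 (no volume change).
ΔU = nCvΔT = 3.20×23.1×(803−603) = 14800 J.
Q = ΔU = 14800 J.
State after step 1: P = 707 kPa, V = 30.2 L, T = 803 K.
Step 2 — Adiabatic: T₂/T₁ = (P₂/P₁)^((γ−1)/γ) ⇒ T₂ = 803×(6.62)^0.265 = 1320 K; V₂ = 7.53 L.
ΔU = nCvΔT = 3.20×23.1×(1320−803) = 38500 J.
Q = 0 for an adiabatic process, so W = −ΔU = -38500 J.
Net over both steps: W = -38500 J, Q = 14800 J, ΔU = 53300 J.

53300 J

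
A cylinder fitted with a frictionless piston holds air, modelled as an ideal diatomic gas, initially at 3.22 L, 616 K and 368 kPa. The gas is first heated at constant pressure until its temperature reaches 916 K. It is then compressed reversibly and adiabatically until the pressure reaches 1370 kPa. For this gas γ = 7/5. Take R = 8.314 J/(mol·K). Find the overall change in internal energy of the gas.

3450 J

n = P₁V₁/(RT₁) = 368×3.22/(8.314×616) = 0.231 mol.
Step 1 — Isobaric: P stays 368 kPa; V/T = const ⇒ T₂ = 916 K, V₂ = 4.79 L.
W = PΔV = 368×(4.79−3.22) kPa·L = 577 J.
ΔU = nCvΔT = 0.231×20.8×(916−616) = 1440 J.
Q = ΔU + W = nCpΔT = 2020 J.
State after step 1: P = 368 kPa, V = 4.79 L, T = 916 K.
Step 2 — Adiabatic: T₂/T₁ = (P₂/P₁)^((γ−1)/γ) ⇒ T₂ = 916×(3.72)^0.286 = 1330 K; V₂ = 1.87 L.
ΔU = nCvΔT = 0.231×20.8×(1330−916) = 2010 J.
Q = 0 for an adiabatic process, so W = −ΔU = -2010 J.
Net over both steps: W = -1430 J, Q = 2020 J, ΔU = 3450 J.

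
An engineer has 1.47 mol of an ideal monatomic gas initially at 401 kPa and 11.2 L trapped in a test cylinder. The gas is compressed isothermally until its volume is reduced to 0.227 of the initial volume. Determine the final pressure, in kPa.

T₁ = P₁V₁/(nR) = 401×11.2/(1.47×8.314) = 367 K.
Isothermal: T stays 367 K; PV = const ⇒ V₂ = 2.54 L, P₂ = 1770 kPa.

1770 kPa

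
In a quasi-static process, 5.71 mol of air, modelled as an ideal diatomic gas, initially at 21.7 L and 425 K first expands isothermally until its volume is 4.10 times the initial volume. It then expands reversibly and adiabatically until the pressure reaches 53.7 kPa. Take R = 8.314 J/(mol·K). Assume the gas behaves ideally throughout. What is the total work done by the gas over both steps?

P₁ = nRT₁/V₁ = 5.71×8.314×425/21.7 = 930 kPa.
Step 1 — Isothermal: T stays 425 K; PV = const ⇒ V₂ = 89.0 L, P₂ = 227 kPa.
ΔU = 0 (ideal gas, T constant).
W = nRT ln(V₂/V₁) = 5.71×8.314×425×ln(4.10) = 28500 J.
Q = ΔU + W = 28500 J.
State after step 1: P = 227 kPa, V = 89.0 L, T = 425 K.
Step 2 — Adiabatic: T₂/T₁ = (P₂/P₁)^((γ−1)/γ) ⇒ T₂ = 425×(0.237)^0.286 = 282 K; V₂ = 249 L.
ΔU = nCvΔT = 5.71×20.8×(282−425) = -17000 J.
Q = 0 for an adiabatic process, so W = −ΔU = 17000 J.
Net over both steps: W = 45500 J, Q = 28500 J, ΔU = -17000 J.

45500 J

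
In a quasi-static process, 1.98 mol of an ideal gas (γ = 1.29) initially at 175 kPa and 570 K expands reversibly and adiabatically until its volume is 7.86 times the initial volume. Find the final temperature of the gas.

313 K

V₁ = nRT₁/P₁ = 1.98×8.314×570/175 = 53.6 L.
Adiabatic: TV^(γ−1) = const ⇒ T₂ = 570×(0.127)^0.290 = 313 K; PV^γ = const ⇒ P₂ = 12.2 kPa.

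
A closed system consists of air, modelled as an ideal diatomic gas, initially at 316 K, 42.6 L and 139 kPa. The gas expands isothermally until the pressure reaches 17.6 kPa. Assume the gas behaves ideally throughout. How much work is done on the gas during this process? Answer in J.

n = P₁V₁/(RT₁) = 139×42.6/(8.314×316) = 2.25 mol.
Isothermal: T stays 316 K; PV = const ⇒ V₂ = 336 L, P₂ = 17.6 kPa.
W = nRT ln(V₂/V₁) = 2.25×8.314×316×ln(7.90) = 12200 J.
Work done on the gas = −W_by = -12200 J.

-12200 J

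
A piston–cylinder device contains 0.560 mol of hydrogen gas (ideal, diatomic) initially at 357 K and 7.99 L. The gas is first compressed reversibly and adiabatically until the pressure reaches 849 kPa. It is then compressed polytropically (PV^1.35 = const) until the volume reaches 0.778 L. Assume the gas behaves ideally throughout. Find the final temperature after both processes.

848 K

P₁ = nRT₁/V₁ = 0.560×8.314×357/7.99 = 208 kPa.
Step 1 — Adiabatic: T₂/T₁ = (P₂/P₁)^((γ−1)/γ) ⇒ T₂ = 357×(4.08)^0.286 = 534 K; V₂ = 2.93 L.
ΔU = nCvΔT = 0.560×20.8×(534−357) = 2060 J.
Q = 0 for an adiabatic process, so W = −ΔU = -2060 J.
State after step 1: P = 849 kPa, V = 2.93 L, T = 534 K.
Step 2 — Polytropic n=1.35: T₂ = T₁(V₁/V₂)^(n−1) = 534×(3.76)^0.35 = 848 K; P₂ = P₁(V₁/V₂)^n = 5080 kPa.
W = (P₁V₁−P₂V₂)/(n−1) = (849×2.93−5080×0.778)/0.35 = -4190 J.
ΔU = nCvΔT = 0.560×20.8×(848−534) = 3660 J.
Q = ΔU + W = -523 J.
Net over both steps: W = -6240 J, Q = -523 J, ΔU = 5720 J.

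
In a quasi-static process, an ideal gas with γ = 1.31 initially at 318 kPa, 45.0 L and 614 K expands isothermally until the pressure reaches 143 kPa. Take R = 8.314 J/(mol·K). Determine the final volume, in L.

Isothermal: T stays 614 K; PV = const ⇒ V₂ = 100 L, P₂ = 143 kPa.

100 L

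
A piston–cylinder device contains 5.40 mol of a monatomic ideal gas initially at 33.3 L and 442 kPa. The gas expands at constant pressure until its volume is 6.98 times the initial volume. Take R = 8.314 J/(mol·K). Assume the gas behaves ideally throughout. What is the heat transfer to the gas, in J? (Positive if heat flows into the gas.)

220000 J

T₁ = P₁V₁/(nR) = 442×33.3/(5.40×8.314) = 328 K.
Isobaric: P stays 442 kPa; V/T = const ⇒ T₂ = 2290 K, V₂ = 232 L.
W = PΔV = 442×(232−33.3) kPa·L = 88000 J.
ΔU = nCvΔT = 5.40×12.5×(2290−328) = 132000 J.
Q = ΔU + W = nCpΔT = 220000 J.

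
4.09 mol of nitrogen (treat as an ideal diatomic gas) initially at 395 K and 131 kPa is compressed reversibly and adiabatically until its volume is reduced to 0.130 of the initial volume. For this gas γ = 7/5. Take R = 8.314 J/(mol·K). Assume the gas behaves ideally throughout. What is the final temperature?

893 K

V₁ = nRT₁/P₁ = 4.09×8.314×395/131 = 103 L.
Adiabatic: TV^(γ−1) = const ⇒ T₂ = 395×(7.69)^0.400 = 893 K; PV^γ = const ⇒ P₂ = 2280 kPa.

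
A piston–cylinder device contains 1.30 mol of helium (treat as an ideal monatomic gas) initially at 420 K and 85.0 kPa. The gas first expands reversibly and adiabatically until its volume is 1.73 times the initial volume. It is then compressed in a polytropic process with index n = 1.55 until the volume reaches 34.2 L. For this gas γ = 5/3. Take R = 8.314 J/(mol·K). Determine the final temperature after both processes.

V₁ = nRT₁/P₁ = 1.30×8.314×420/85.0 = 53.4 L.
Step 1 — Adiabatic: TV^(γ−1) = const ⇒ T₂ = 420×(0.578)^0.667 = 291 K; PV^γ = const ⇒ P₂ = 34.1 kPa.
ΔU = nCvΔT = 1.30×12.5×(291−420) = -2080 J.
Q = 0 for an adiabatic process, so W = −ΔU = 2080 J.
State after step 1: P = 34.1 kPa, V = 92.4 L, T = 291 K.
Step 2 — Polytropic n=1.55: T₂ = T₁(V₁/V₂)^(n−1) = 291×(2.70)^0.55 = 503 K; P₂ = P₁(V₁/V₂)^n = 159 kPa.
W = (P₁V₁−P₂V₂)/(n−1) = (34.1×92.4−159×34.2)/0.55 = -4170 J.
ΔU = nCvΔT = 1.30×12.5×(503−291) = 3440 J.
Q = ΔU + W = -729 J.
Net over both steps: W = -2080 J, Q = -729 J, ΔU = 1350 J.

503 K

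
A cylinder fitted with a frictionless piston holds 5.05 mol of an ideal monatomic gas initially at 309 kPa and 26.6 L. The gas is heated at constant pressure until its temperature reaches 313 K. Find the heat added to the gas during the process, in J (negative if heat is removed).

12300 J

T₁ = P₁V₁/(nR) = 309×26.6/(5.05×8.314) = 196 K.
Isobaric: P stays 309 kPa; V/T = const ⇒ T₂ = 313 K, V₂ = 42.5 L.
W = PΔV = 309×(42.5−26.6) kPa·L = 4920 J.
ΔU = nCvΔT = 5.05×12.5×(313−196) = 7380 J.
Q = ΔU + W = nCpΔT = 12300 J.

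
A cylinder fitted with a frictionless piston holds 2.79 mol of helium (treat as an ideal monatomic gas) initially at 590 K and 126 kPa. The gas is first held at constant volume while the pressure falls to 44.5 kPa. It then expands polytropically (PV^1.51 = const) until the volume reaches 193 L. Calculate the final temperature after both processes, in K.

V₁ = nRT₁/P₁ = 2.79×8.314×590/126 = 109 L.
Step 1 — Isochoric: V stays 109 L; P/T = const ⇒ T₂ = 208 K, P₂ = 44.5 kPa.
W = 0 (no volume change).
ΔU = nCvΔT = 2.79×12.5×(208−590) = -13300 J.
Q = ΔU = -13300 J.
State after step 1: P = 44.5 kPa, V = 109 L, T = 208 K.
Step 2 — Polytropic n=1.51: T₂ = T₁(V₁/V₂)^(n−1) = 208×(0.563)^0.51 = 155 K; P₂ = P₁(V₁/V₂)^n = 18.7 kPa.
W = (P₁V₁−P₂V₂)/(n−1) = (44.5×109−18.7×193)/0.51 = 2410 J.
ΔU = nCvΔT = 2.79×12.5×(155−208) = -1840 J.
Q = ΔU + W = 566 J.
Net over both steps: W = 2410 J, Q = -12700 J, ΔU = -15100 J.

155 K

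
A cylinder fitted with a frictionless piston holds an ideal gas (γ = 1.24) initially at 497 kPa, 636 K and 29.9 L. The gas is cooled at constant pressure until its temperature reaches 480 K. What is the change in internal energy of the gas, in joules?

n = P₁V₁/(RT₁) = 497×29.9/(8.314×636) = 2.81 mol.
Isobaric: P stays 497 kPa; V/T = const ⇒ T₂ = 480 K, V₂ = 22.6 L.
For an ideal gas ΔU = nCvΔT with Cv = R/(γ−1) = 34.6 J/(mol·K).
ΔU = 2.81×34.6×(480−636) = -15200 J.

-15200 J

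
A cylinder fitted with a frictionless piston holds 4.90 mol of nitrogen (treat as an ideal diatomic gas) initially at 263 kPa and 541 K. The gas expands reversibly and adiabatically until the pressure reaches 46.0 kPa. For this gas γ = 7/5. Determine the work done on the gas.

V₁ = nRT₁/P₁ = 4.90×8.314×541/263 = 83.8 L.
Adiabatic: T₂/T₁ = (P₂/P₁)^((γ−1)/γ) ⇒ T₂ = 541×(0.175)^0.286 = 329 K; V₂ = 291 L.
ΔU = nCvΔT = 4.90×20.8×(329−541) = -21600 J.
Q = 0 for an adiabatic process, so W = −ΔU = 21600 J.
Work done on the gas = −W_by = -21600 J.

-21600 J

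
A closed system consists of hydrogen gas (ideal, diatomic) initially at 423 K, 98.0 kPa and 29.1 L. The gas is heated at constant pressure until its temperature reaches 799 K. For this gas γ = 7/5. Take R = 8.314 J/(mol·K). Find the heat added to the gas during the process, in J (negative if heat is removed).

8870 J

n = P₁V₁/(RT₁) = 98.0×29.1/(8.314×423) = 0.811 mol.
Isobaric: P stays 98.0 kPa; V/T = const ⇒ T₂ = 799 K, V₂ = 55.0 L.
W = PΔV = 98.0×(55.0−29.1) kPa·L = 2530 J.
ΔU = nCvΔT = 0.811×20.8×(799−423) = 6340 J.
Q = ΔU + W = nCpΔT = 8870 J.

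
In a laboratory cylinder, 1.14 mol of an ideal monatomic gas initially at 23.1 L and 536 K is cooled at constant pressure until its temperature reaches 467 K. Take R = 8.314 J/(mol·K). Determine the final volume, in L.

20.1 L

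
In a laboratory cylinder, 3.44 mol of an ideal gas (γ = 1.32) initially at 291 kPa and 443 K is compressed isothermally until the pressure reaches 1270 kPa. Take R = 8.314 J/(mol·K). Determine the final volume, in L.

9.98 L

V₁ = nRT₁/P₁ = 3.44×8.314×443/291 = 43.5 L.
Isothermal: T stays 443 K; PV = const ⇒ V₂ = 9.98 L, P₂ = 1270 kPa.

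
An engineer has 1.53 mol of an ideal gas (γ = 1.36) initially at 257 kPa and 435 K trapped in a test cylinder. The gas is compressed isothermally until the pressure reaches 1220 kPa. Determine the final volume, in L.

V₁ = nRT₁/P₁ = 1.53×8.314×435/257 = 21.5 L.
Isothermal: T stays 435 K; PV = const ⇒ V₂ = 4.54 L, P₂ = 1220 kPa.

4.54 L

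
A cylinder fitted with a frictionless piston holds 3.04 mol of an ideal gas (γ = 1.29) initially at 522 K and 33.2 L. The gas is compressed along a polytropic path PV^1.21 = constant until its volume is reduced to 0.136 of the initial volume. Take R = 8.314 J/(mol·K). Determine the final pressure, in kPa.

4440 kPa

P₁ = nRT₁/V₁ = 3.04×8.314×522/33.2 = 397 kPa.
Polytropic n=1.21: T₂ = T₁(V₁/V₂)^(n−1) = 522×(7.35)^0.21 = 794 K; P₂ = P₁(V₁/V₂)^n = 4440 kPa.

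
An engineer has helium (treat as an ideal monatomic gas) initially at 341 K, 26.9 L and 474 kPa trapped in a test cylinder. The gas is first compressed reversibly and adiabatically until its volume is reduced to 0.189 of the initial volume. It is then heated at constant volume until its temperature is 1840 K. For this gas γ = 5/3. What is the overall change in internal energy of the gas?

84100 J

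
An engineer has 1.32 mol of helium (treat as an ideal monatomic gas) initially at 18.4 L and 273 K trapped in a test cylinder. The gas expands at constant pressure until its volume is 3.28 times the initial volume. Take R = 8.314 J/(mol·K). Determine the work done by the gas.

6830 J

P₁ = nRT₁/V₁ = 1.32×8.314×273/18.4 = 163 kPa.
Isobaric: P stays 163 kPa; V/T = const ⇒ T₂ = 895 K, V₂ = 60.4 L.
W = PΔV = 163×(60.4−18.4) kPa·L = 6830 J.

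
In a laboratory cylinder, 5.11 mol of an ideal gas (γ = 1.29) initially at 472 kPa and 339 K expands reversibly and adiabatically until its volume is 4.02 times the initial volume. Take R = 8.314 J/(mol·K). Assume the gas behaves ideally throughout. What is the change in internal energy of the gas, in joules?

-16500 J

V₁ = nRT₁/P₁ = 5.11×8.314×339/472 = 30.5 L.
Adiabatic: TV^(γ−1) = const ⇒ T₂ = 339×(0.249)^0.290 = 226 K; PV^γ = const ⇒ P₂ = 78.4 kPa.
For an ideal gas ΔU = nCvΔT with Cv = R/(γ−1) = 28.7 J/(mol·K).
ΔU = 5.11×28.7×(226−339) = -16500 J.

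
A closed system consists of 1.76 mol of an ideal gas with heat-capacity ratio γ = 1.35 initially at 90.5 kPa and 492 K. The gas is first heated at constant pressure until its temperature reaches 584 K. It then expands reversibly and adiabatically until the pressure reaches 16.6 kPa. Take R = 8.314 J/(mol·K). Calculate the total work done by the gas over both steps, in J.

V₁ = nRT₁/P₁ = 1.76×8.314×492/90.5 = 79.5 L.
Step 1 — Isobaric: P stays 90.5 kPa; V/T = const ⇒ T₂ = 584 K, V₂ = 94.4 L.
W = PΔV = 90.5×(94.4−79.5) kPa·L = 1350 J.
ΔU = nCvΔT = 1.76×23.8×(584−492) = 3850 J.
Q = ΔU + W = nCpΔT = 5190 J.
State after step 1: P = 90.5 kPa, V = 94.4 L, T = 584 K.
Step 2 — Adiabatic: T₂/T₁ = (P₂/P₁)^((γ−1)/γ) ⇒ T₂ = 584×(0.183)^0.259 = 376 K; V₂ = 332 L.
ΔU = nCvΔT = 1.76×23.8×(376−584) = -8690 J.
Q = 0 for an adiabatic process, so W = −ΔU = 8690 J.
Net over both steps: W = 10000 J, Q = 5190 J, ΔU = -4840 J.

10000 J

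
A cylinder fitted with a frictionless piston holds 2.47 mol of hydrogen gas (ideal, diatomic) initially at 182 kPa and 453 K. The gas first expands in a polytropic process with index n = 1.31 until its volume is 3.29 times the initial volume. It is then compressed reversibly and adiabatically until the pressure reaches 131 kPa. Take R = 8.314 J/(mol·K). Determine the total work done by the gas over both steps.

2490 J

V₁ = nRT₁/P₁ = 2.47×8.314×453/182 = 51.1 L.
Step 1 — Polytropic n=1.31: T₂ = T₁(V₁/V₂)^(n−1) = 453×(0.304)^0.31 = 313 K; P₂ = P₁(V₁/V₂)^n = 38.2 kPa.
W = (P₁V₁−P₂V₂)/(n−1) = (182×51.1−38.2×168)/0.31 = 9260 J.
ΔU = nCvΔT = 2.47×20.8×(313−453) = -7180 J.
Q = ΔU + W = 2080 J.
State after step 1: P = 38.2 kPa, V = 168 L, T = 313 K.
Step 2 — Adiabatic: T₂/T₁ = (P₂/P₁)^((γ−1)/γ) ⇒ T₂ = 313×(3.43)^0.286 = 445 K; V₂ = 69.8 L.
ΔU = nCvΔT = 2.47×20.8×(445−313) = 6780 J.
Q = 0 for an adiabatic process, so W = −ΔU = -6780 J.
Net over both steps: W = 2490 J, Q = 2080 J, ΔU = -401 J.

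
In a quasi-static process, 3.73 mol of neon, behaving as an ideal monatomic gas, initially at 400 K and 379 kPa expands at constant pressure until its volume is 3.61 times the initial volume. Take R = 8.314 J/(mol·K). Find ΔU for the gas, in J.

48600 J

V₁ = nRT₁/P₁ = 3.73×8.314×400/379 = 32.7 L.
Isobaric: P stays 379 kPa; V/T = const ⇒ T₂ = 1440 K, V₂ = 118 L.
For an ideal gas ΔU = nCvΔT with Cv = (3/2)R = 12.5 J/(mol·K).
ΔU = 3.73×12.5×(1440−400) = 48600 J.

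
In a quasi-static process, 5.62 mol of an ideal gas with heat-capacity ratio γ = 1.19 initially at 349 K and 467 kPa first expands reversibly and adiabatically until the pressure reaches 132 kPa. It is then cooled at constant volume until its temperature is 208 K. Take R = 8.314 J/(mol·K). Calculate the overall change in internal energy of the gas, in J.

-34700 J

V₁ = nRT₁/P₁ = 5.62×8.314×349/467 = 34.9 L.
Step 1 — Adiabatic: T₂/T₁ = (P₂/P₁)^((γ−1)/γ) ⇒ T₂ = 349×(0.283)^0.160 = 285 K; V₂ = 101 L.
ΔU = nCvΔT = 5.62×43.8×(285−349) = -15700 J.
Q = 0 for an adiabatic process, so W = −ΔU = 15700 J.
State after step 1: P = 132 kPa, V = 101 L, T = 285 K.
Step 2 — Isochoric: V stays 101 L; P/T = const ⇒ T₂ = 208 K, P₂ = 96.3 kPa.
W = 0 (no volume change).
ΔU = nCvΔT = 5.62×43.8×(208−285) = -19000 J.
Q = ΔU = -19000 J.
Net over both steps: W = 15700 J, Q = -19000 J, ΔU = -34700 J.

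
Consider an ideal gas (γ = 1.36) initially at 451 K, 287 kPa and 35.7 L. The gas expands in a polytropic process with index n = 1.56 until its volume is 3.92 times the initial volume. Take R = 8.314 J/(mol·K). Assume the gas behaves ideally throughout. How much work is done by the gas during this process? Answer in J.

9780 J

n = P₁V₁/(RT₁) = 287×35.7/(8.314×451) = 2.73 mol.
Polytropic n=1.56: T₂ = T₁(V₁/V₂)^(n−1) = 451×(0.255)^0.56 = 210 K; P₂ = P₁(V₁/V₂)^n = 34.1 kPa.
W = (P₁V₁−P₂V₂)/(n−1) = (287×35.7−34.1×140)/0.56 = 9780 J.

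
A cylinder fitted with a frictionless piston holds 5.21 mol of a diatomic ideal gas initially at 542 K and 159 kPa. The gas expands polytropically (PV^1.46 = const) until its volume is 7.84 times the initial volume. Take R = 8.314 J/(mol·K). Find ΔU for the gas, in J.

V₁ = nRT₁/P₁ = 5.21×8.314×542/159 = 148 L.
Polytropic n=1.46: T₂ = T₁(V₁/V₂)^(n−1) = 542×(0.128)^0.46 = 210 K; P₂ = P₁(V₁/V₂)^n = 7.86 kPa.
For an ideal gas ΔU = nCvΔT with Cv = (5/2)R = 20.8 J/(mol·K).
ΔU = 5.21×20.8×(210−542) = -35900 J.

-35900 J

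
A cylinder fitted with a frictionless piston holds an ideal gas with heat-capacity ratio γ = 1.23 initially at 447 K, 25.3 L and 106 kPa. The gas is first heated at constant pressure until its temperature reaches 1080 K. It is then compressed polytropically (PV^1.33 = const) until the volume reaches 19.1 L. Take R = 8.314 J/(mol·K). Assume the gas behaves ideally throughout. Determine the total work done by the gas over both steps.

n = P₁V₁/(RT₁) = 106×25.3/(8.314×447) = 0.722 mol.
Step 1 — Isobaric: P stays 106 kPa; V/T = const ⇒ T₂ = 1080 K, V₂ = 61.1 L.
W = PΔV = 106×(61.1−25.3) kPa·L = 3800 J.
ΔU = nCvΔT = 0.722×36.1×(1080−447) = 16500 J.
Q = ΔU + W = nCpΔT = 20300 J.
State after step 1: P = 106 kPa, V = 61.1 L, T = 1080 K.
Step 2 — Polytropic n=1.33: T₂ = T₁(V₁/V₂)^(n−1) = 1080×(3.20)^0.33 = 1590 K; P₂ = P₁(V₁/V₂)^n = 498 kPa.
W = (P₁V₁−P₂V₂)/(n−1) = (106×61.1−498×19.1)/0.33 = -9190 J.
ΔU = nCvΔT = 0.722×36.1×(1590−1080) = 13200 J.
Q = ΔU + W = 4000 J.
Net over both steps: W = -5390 J, Q = 24300 J, ΔU = 29700 J.

-5390 J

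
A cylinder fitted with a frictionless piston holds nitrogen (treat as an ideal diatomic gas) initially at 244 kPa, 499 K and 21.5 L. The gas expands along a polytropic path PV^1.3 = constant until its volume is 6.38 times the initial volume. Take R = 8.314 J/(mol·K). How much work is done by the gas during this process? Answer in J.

7460 J

n = P₁V₁/(RT₁) = 244×21.5/(8.314×499) = 1.26 mol.
Polytropic n=1.3: T₂ = T₁(V₁/V₂)^(n−1) = 499×(0.157)^0.30 = 286 K; P₂ = P₁(V₁/V₂)^n = 21.9 kPa.
W = (P₁V₁−P₂V₂)/(n−1) = (244×21.5−21.9×137)/0.30 = 7460 J.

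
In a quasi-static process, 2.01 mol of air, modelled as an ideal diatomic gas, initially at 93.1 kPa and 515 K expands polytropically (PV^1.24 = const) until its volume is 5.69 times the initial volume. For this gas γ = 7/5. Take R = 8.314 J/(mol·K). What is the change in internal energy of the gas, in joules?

V₁ = nRT₁/P₁ = 2.01×8.314×515/93.1 = 92.4 L.
Polytropic n=1.24: T₂ = T₁(V₁/V₂)^(n−1) = 515×(0.176)^0.24 = 339 K; P₂ = P₁(V₁/V₂)^n = 10.8 kPa.
For an ideal gas ΔU = nCvΔT with Cv = (5/2)R = 20.8 J/(mol·K).
ΔU = 2.01×20.8×(339−515) = -7340 J.

-7340 J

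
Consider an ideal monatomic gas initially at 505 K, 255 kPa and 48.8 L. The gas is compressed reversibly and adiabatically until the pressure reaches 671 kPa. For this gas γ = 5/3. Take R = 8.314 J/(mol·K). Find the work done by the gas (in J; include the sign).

n = P₁V₁/(RT₁) = 255×48.8/(8.314×505) = 2.96 mol.
Adiabatic: T₂/T₁ = (P₂/P₁)^((γ−1)/γ) ⇒ T₂ = 505×(2.63)^0.400 = 744 K; V₂ = 27.3 L.
ΔU = nCvΔT = 2.96×12.5×(744−505) = 8820 J.
Q = 0 for an adiabatic process, so W = −ΔU = -8820 J.

-8820 J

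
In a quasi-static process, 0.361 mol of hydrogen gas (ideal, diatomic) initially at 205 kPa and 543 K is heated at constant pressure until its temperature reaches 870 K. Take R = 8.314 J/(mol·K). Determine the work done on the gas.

-981 J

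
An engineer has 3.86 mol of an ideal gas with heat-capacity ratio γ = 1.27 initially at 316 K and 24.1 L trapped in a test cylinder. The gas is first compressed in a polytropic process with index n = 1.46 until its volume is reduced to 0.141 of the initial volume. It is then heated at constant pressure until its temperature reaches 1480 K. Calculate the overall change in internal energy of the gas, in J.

P₁ = nRT₁/V₁ = 3.86×8.314×316/24.1 = 421 kPa.
Step 1 — Polytropic n=1.46: T₂ = T₁(V₁/V₂)^(n−1) = 316×(7.09)^0.46 = 778 K; P₂ = P₁(V₁/V₂)^n = 7350 kPa.
W = (P₁V₁−P₂V₂)/(n−1) = (421×24.1−7350×3.40)/0.46 = -32200 J.
ΔU = nCvΔT = 3.86×30.8×(778−316) = 54900 J.
Q = ΔU + W = 22700 J.
State after step 1: P = 7350 kPa, V = 3.40 L, T = 778 K.
Step 2 — Isobaric: P stays 7350 kPa; V/T = const ⇒ T₂ = 1480 K, V₂ = 6.46 L.
W = PΔV = 7350×(6.46−3.40) kPa·L = 22500 J.
ΔU = nCvΔT = 3.86×30.8×(1480−778) = 83400 J.
Q = ΔU + W = nCpΔT = 106000 J.
Net over both steps: W = -9720 J, Q = 129000 J, ΔU = 138000 J.

138000 J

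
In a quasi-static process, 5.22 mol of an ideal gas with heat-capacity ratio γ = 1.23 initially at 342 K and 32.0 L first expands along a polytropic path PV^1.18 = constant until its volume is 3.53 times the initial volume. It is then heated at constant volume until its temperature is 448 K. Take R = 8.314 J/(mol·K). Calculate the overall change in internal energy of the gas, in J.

20000 J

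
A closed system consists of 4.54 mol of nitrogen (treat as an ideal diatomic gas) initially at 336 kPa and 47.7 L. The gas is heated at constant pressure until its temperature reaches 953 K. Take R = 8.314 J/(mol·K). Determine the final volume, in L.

T₁ = P₁V₁/(nR) = 336×47.7/(4.54×8.314) = 425 K.
Isobaric: P stays 336 kPa; V/T = const ⇒ T₂ = 953 K, V₂ = 107 L.

107 L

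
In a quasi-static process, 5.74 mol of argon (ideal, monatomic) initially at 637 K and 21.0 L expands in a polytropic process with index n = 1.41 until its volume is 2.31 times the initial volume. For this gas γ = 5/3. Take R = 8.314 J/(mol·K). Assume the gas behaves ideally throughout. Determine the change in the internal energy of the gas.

P₁ = nRT₁/V₁ = 5.74×8.314×637/21.0 = 1450 kPa.
Polytropic n=1.41: T₂ = T₁(V₁/V₂)^(n−1) = 637×(0.433)^0.41 = 452 K; P₂ = P₁(V₁/V₂)^n = 445 kPa.
For an ideal gas ΔU = nCvΔT with Cv = (3/2)R = 12.5 J/(mol·K).
ΔU = 5.74×12.5×(452−637) = -13200 J.

-13200 J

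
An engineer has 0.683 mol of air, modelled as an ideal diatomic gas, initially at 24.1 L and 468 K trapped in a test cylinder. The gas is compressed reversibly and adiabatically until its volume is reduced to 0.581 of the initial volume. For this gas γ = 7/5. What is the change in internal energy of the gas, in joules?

P₁ = nRT₁/V₁ = 0.683×8.314×468/24.1 = 110 kPa.
Adiabatic: TV^(γ−1) = const ⇒ T₂ = 468×(1.72)^0.400 = 582 K; PV^γ = const ⇒ P₂ = 236 kPa.
For an ideal gas ΔU = nCvΔT with Cv = (5/2)R = 20.8 J/(mol·K).
ΔU = 0.683×20.8×(582−468) = 1610 J.

1610 J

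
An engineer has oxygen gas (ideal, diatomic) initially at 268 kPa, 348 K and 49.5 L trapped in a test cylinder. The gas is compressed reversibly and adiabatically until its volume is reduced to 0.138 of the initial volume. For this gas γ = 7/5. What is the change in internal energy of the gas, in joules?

n = P₁V₁/(RT₁) = 268×49.5/(8.314×348) = 4.59 mol.
Adiabatic: TV^(γ−1) = const ⇒ T₂ = 348×(7.25)^0.400 = 768 K; PV^γ = const ⇒ P₂ = 4290 kPa.
For an ideal gas ΔU = nCvΔT with Cv = (5/2)R = 20.8 J/(mol·K).
ΔU = 4.59×20.8×(768−348) = 40100 J.

40100 J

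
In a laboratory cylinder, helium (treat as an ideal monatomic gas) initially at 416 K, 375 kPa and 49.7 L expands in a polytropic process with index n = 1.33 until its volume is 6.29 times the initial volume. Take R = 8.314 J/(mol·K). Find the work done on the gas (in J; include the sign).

-25700 J

n = P₁V₁/(RT₁) = 375×49.7/(8.314×416) = 5.39 mol.
Polytropic n=1.33: T₂ = T₁(V₁/V₂)^(n−1) = 416×(0.159)^0.33 = 227 K; P₂ = P₁(V₁/V₂)^n = 32.5 kPa.
W = (P₁V₁−P₂V₂)/(n−1) = (375×49.7−32.5×313)/0.33 = 25700 J.
Work done on the gas = −W_by = -25700 J.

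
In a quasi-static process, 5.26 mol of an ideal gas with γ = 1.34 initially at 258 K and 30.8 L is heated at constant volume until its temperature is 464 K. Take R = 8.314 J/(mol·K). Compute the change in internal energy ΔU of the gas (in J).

26500 J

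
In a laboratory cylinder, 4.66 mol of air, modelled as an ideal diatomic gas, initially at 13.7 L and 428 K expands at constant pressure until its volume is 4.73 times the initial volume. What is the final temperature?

2020 K

P₁ = nRT₁/V₁ = 4.66×8.314×428/13.7 = 1210 kPa.
Isobaric: P stays 1210 kPa; V/T = const ⇒ T₂ = 2020 K, V₂ = 64.8 L.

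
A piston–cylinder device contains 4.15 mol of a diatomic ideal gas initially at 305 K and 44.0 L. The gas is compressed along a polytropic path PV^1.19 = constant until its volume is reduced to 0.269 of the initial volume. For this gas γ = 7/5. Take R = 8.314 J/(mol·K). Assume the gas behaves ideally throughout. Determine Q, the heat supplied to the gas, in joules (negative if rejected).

P₁ = nRT₁/V₁ = 4.15×8.314×305/44.0 = 239 kPa.
Polytropic n=1.19: T₂ = T₁(V₁/V₂)^(n−1) = 305×(3.72)^0.19 = 391 K; P₂ = P₁(V₁/V₂)^n = 1140 kPa.
W = (P₁V₁−P₂V₂)/(n−1) = (239×44.0−1140×11.8)/0.19 = -15700 J.
ΔU = nCvΔT = 4.15×20.8×(391−305) = 7450 J.
Q = ΔU + W = -8240 J.

-8240 J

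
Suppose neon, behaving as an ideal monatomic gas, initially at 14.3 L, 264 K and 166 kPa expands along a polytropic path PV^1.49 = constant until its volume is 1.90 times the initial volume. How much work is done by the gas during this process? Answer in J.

n = P₁V₁/(RT₁) = 166×14.3/(8.314×264) = 1.08 mol.
Polytropic n=1.49: T₂ = T₁(V₁/V₂)^(n−1) = 264×(0.526)^0.49 = 193 K; P₂ = P₁(V₁/V₂)^n = 63.8 kPa.
W = (P₁V₁−P₂V₂)/(n−1) = (166×14.3−63.8×27.2)/0.49 = 1310 J.

1310 J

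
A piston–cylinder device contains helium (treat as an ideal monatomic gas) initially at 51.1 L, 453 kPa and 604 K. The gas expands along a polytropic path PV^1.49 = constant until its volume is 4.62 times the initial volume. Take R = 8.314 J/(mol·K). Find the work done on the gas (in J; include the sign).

-24900 J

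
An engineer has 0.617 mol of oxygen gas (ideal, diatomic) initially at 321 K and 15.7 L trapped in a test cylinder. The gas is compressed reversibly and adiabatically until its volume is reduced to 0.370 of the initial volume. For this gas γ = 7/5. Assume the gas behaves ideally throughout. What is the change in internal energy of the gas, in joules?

P₁ = nRT₁/V₁ = 0.617×8.314×321/15.7 = 105 kPa.
Adiabatic: TV^(γ−1) = const ⇒ T₂ = 321×(2.70)^0.400 = 478 K; PV^γ = const ⇒ P₂ = 422 kPa.
For an ideal gas ΔU = nCvΔT with Cv = (5/2)R = 20.8 J/(mol·K).
ΔU = 0.617×20.8×(478−321) = 2010 J.

2010 J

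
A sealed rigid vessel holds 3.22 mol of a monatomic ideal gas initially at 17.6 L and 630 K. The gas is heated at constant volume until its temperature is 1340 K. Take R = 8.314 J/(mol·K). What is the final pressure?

P₁ = nRT₁/V₁ = 3.22×8.314×630/17.6 = 958 kPa.
Isochoric: V stays 17.6 L; P/T = const ⇒ T₂ = 1340 K, P₂ = 2040 kPa.

2040 kPa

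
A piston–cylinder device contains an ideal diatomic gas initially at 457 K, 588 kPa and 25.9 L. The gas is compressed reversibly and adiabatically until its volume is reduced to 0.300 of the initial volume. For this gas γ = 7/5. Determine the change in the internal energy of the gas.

23600 J

n = P₁V₁/(RT₁) = 588×25.9/(8.314×457) = 4.01 mol.
Adiabatic: TV^(γ−1) = const ⇒ T₂ = 457×(3.33)^0.400 = 740 K; PV^γ = const ⇒ P₂ = 3170 kPa.
For an ideal gas ΔU = nCvΔT with Cv = (5/2)R = 20.8 J/(mol·K).
ΔU = 4.01×20.8×(740−457) = 23600 J.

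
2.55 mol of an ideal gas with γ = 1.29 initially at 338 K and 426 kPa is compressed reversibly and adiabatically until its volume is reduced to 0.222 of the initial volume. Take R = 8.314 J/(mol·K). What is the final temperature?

V₁ = nRT₁/P₁ = 2.55×8.314×338/426 = 16.8 L.
Adiabatic: TV^(γ−1) = const ⇒ T₂ = 338×(4.50)^0.290 = 523 K; PV^γ = const ⇒ P₂ = 2970 kPa.

523 K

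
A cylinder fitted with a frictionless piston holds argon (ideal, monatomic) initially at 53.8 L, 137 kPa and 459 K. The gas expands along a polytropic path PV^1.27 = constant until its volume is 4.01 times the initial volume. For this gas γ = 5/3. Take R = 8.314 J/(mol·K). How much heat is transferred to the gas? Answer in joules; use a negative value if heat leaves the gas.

5080 J

n = P₁V₁/(RT₁) = 137×53.8/(8.314×459) = 1.93 mol.
Polytropic n=1.27: T₂ = T₁(V₁/V₂)^(n−1) = 459×(0.249)^0.27 = 315 K; P₂ = P₁(V₁/V₂)^n = 23.5 kPa.
W = (P₁V₁−P₂V₂)/(n−1) = (137×53.8−23.5×216)/0.27 = 8540 J.
ΔU = nCvΔT = 1.93×12.5×(315−459) = -3460 J.
Q = ΔU + W = 5080 J.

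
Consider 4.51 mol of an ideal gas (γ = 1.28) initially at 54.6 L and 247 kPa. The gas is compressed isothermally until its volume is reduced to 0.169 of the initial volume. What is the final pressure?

1460 kPa

T₁ = P₁V₁/(nR) = 247×54.6/(4.51×8.314) = 360 K.
Isothermal: T stays 360 K; PV = const ⇒ V₂ = 9.23 L, P₂ = 1460 kPa.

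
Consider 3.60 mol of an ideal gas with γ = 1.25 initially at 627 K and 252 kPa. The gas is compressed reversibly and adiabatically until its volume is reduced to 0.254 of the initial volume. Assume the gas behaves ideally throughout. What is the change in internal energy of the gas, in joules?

V₁ = nRT₁/P₁ = 3.60×8.314×627/252 = 74.5 L.
Adiabatic: TV^(γ−1) = const ⇒ T₂ = 627×(3.94)^0.250 = 883 K; PV^γ = const ⇒ P₂ = 1400 kPa.
For an ideal gas ΔU = nCvΔT with Cv = R/(γ−1) = 33.3 J/(mol·K).
ΔU = 3.60×33.3×(883−627) = 30700 J.

30700 J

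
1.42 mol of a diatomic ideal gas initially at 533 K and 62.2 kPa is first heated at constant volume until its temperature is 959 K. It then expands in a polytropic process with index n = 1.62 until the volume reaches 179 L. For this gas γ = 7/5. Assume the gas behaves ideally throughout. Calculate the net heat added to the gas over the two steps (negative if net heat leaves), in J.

9580 J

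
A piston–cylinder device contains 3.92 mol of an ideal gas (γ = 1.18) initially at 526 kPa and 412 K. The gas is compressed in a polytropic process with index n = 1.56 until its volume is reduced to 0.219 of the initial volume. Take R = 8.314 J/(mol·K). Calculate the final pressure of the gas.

V₁ = nRT₁/P₁ = 3.92×8.314×412/526 = 25.5 L.
Polytropic n=1.56: T₂ = T₁(V₁/V₂)^(n−1) = 412×(4.57)^0.56 = 964 K; P₂ = P₁(V₁/V₂)^n = 5620 kPa.

5620 kPa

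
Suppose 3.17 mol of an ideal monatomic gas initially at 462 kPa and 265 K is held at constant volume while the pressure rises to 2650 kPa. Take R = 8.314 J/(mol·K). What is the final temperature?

1520 K

V₁ = nRT₁/P₁ = 3.17×8.314×265/462 = 15.1 L.
Isochoric: V stays 15.1 L; P/T = const ⇒ T₂ = 1520 K, P₂ = 2650 kPa.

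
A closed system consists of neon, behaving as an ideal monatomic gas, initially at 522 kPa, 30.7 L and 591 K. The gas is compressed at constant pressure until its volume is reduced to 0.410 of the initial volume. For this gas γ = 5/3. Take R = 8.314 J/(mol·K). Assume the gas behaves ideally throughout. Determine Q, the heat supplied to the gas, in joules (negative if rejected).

n = P₁V₁/(RT₁) = 522×30.7/(8.314×591) = 3.26 mol.
Isobaric: P stays 522 kPa; V/T = const ⇒ T₂ = 242 K, V₂ = 12.6 L.
W = PΔV = 522×(12.6−30.7) kPa·L = -9450 J.
ΔU = nCvΔT = 3.26×12.5×(242−591) = -14200 J.
Q = ΔU + W = nCpΔT = -23600 J.

-23600 J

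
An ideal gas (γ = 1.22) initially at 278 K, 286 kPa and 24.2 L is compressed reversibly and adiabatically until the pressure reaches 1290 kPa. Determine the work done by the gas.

-9820 J

n = P₁V₁/(RT₁) = 286×24.2/(8.314×278) = 2.99 mol.
Adiabatic: T₂/T₁ = (P₂/P₁)^((γ−1)/γ) ⇒ T₂ = 278×(4.51)^0.180 = 365 K; V₂ = 7.04 L.
ΔU = nCvΔT = 2.99×37.8×(365−278) = 9820 J.
Q = 0 for an adiabatic process, so W = −ΔU = -9820 J.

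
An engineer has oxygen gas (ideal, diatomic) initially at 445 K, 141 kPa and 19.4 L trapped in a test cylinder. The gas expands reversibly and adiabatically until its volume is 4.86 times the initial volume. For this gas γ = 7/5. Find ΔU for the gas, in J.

-3210 J

n = P₁V₁/(RT₁) = 141×19.4/(8.314×445) = 0.739 mol.
Adiabatic: TV^(γ−1) = const ⇒ T₂ = 445×(0.206)^0.400 = 236 K; PV^γ = const ⇒ P₂ = 15.4 kPa.
For an ideal gas ΔU = nCvΔT with Cv = (5/2)R = 20.8 J/(mol·K).
ΔU = 0.739×20.8×(236−445) = -3210 J.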